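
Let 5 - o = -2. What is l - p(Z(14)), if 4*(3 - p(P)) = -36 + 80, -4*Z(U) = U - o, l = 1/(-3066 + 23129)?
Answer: 160505/20063 ≈ 8.0000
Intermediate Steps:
o = 7 (o = 5 - 1*(-2) = 5 + 2 = 7)
l = 1/20063 ≈ 4.9843e-5
Z(U) = 7/4 - U/4 (Z(U) = -(U - 1*7)/4 = -(U - 7)/4 = -(-7 + U)/4 = 7/4 - U/4)
p(P) = -8 (p(P) = 3 - (-36 + 80)/4 = 3 - ¼*44 = 3 - 11 = -8)
l - p(Z(14)) = 1/20063 - 1*(-8) = 1/20063 + 8 = 160505/20063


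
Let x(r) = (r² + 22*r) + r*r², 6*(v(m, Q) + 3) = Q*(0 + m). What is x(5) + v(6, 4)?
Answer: 261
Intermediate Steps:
v(m, Q) = -3 + Q*m/6 (v(m, Q) = -3 + (Q*(0 + m))/6 = -3 + (Q*m)/6 = -3 + Q*m/6)
x(r) = r² + r³ + 22*r (x(r) = (r² + 22*r) + r³ = r² + r³ + 22*r)
x(5) + v(6, 4) = 5*(22 + 5 + 5²) + (-3 + (⅙)*4*6) = 5*(22 + 5 + 25) + (-3 + 4) = 5*52 + 1 = 260 + 1 = 261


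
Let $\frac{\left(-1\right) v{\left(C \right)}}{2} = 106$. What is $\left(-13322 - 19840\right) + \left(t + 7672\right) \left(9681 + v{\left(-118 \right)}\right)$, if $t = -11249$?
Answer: $-33903775$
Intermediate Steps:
$v{\left(C \right)} = -212$ ($v{\left(C \right)} = \left(-2\right) 106 = -212$)
$\left(-13322 - 19840\right) + \left(t + 7672\right) \left(9681 + v{\left(-118 \right)}\right) = \left(-13322 - 19840\right) + \left(-11249 + 7672\right) \left(9681 - 212\right) = -33162 - 33870613 = -33903775$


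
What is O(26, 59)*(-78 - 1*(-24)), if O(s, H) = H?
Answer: -3186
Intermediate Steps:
O(26, 59)*(-78 - 1*(-24)) = 59*(-78 - 1*(-24)) = 59*(-78 + 24) = 59*(-54) = -3186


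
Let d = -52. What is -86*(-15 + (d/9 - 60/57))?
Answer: 321038/171 ≈ 1877.4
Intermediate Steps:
-86*(-15 + (d/9 - 60/57)) = -86*(-15 + (-52/9 - 60/57)) = -86*(-15 + (-52*⅑ - 60*1/57)) = -86*(-15 + (-52/9 - 20/19)) = -86*(-15 - 1168/171) = -86*(-3733/171) = 321038/171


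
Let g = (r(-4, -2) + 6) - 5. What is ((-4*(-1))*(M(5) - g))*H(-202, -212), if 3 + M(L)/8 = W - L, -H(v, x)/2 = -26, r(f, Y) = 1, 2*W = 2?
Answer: -12064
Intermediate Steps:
W = 1 (W = (½)*2 = 1)
H(v, x) = 52 (H(v, x) = -2*(-26) = 52)
M(L) = -16 - 8*L (M(L) = -24 + 8*(1 - L) = -24 + (8 - 8*L) = -16 - 8*L)
g = 2 (g = (1 + 6) - 5 = 7 - 5 = 2)
((-4*(-1))*(M(5) - g))*H(-202, -212) = ((-4*(-1))*((-16 - 8*5) - 1*2))*52 = (4*((-16 - 40) - 2))*52 = (4*(-56 - 2))*52 = (4*(-58))*52 = -232*52 = -12064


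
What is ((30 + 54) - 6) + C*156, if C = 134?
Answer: 20982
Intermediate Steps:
((30 + 54) - 6) + C*156 = ((30 + 54) - 6) + 134*156 = (84 - 6) + 20904 = 78 + 20904 = 20982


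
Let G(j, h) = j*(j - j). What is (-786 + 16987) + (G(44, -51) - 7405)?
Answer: 8796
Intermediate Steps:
G(j, h) = 0 (G(j, h) = j*0 = 0)
(-786 + 16987) + (G(44, -51) - 7405) = (-786 + 16987) + (0 - 7405) = 16201 - 7405 = 8796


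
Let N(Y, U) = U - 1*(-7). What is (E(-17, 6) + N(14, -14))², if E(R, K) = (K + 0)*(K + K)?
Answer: 4225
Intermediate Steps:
N(Y, U) = 7 + U (N(Y, U) = U + 7 = 7 + U)
E(R, K) = 2*K² (E(R, K) = K*(2*K) = 2*K²)
(E(-17, 6) + N(14, -14))² = (2*6² + (7 - 14))² = (2*36 - 7)² = (72 - 7)² = 65² = 4225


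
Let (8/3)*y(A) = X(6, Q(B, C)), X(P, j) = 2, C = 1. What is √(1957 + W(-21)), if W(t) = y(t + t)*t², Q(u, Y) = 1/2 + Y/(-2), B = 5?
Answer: √9151/2 ≈ 47.830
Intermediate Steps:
Q(u, Y) = ½ - Y/2 (Q(u, Y) = 1*(½) + Y*(-½) = ½ - Y/2)
y(A) = ¾ (y(A) = (3/8)*2 = ¾)
W(t) = 3*t²/4
√(1957 + W(-21)) = √(1957 + (¾)*(-21)²) = √(1957 + (¾)*441) = √(1957 + 1323/4) = √(9151/4) = √9151/2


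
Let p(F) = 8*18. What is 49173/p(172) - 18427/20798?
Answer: 170007761/499152 ≈ 340.59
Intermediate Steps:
p(F) = 144
49173/p(172) - 18427/20798 = 49173/144 - 18427/20798 = 49173*(1/144) - 18427*1/20798 = 16391/48 - 18427/20798 = 170007761/499152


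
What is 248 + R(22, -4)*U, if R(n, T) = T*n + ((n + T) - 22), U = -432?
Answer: 39992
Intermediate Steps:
R(n, T) = -22 + T + n + T*n (R(n, T) = T*n + ((T + n) - 22) = T*n + (-22 + T + n) = -22 + T + n + T*n)
248 + R(22, -4)*U = 248 + (-22 - 4 + 22 - 4*22)*(-432) = 248 + (-22 - 4 + 22 - 88)*(-432) = 248 - 92*(-432) = 248 + 39744 = 39992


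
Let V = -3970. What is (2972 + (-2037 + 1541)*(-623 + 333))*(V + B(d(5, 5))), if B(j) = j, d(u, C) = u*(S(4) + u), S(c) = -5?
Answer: -582843640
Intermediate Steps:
d(u, C) = u*(-5 + u)
(2972 + (-2037 + 1541)*(-623 + 333))*(V + B(d(5, 5))) = (2972 + (-2037 + 1541)*(-623 + 333))*(-3970 + 5*(-5 + 5)) = (2972 - 496*(-290))*(-3970 + 5*0) = (2972 + 143840)*(-3970 + 0) = 146812*(-3970) = -582843640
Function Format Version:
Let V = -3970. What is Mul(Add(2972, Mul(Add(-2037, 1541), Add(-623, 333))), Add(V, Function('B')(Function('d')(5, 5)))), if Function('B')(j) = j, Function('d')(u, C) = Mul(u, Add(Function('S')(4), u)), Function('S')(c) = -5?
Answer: -582843640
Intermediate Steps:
Function('d')(u, C) = Mul(u, Add(-5, u))
Mul(Add(2972, Mul(Add(-2037, 1541), Add(-623, 333))), Add(V, Function('B')(Function('d')(5, 5)))) = Mul(Add(2972, Mul(Add(-2037, 1541), Add(-623, 333))), Add(-3970, Mul(5, Add(-5, 5)))) = Mul(Add(2972, Mul(-496, -290)), Add(-3970, Mul(5, 0))) = Mul(Add(2972, 143840), Add(-3970, 0)) = Mul(146812, -3970) = -582843640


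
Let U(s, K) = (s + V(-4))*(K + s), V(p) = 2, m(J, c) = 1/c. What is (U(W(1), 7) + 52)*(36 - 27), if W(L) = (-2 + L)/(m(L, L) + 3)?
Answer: 9189/16 ≈ 574.31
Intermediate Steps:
m(J, c) = 1/c
W(L) = (-2 + L)/(3 + 1/L) (W(L) = (-2 + L)/(1/L + 3) = (-2 + L)/(3 + 1/L))
U(s, K) = (2 + s)*(K + s) (U(s, K) = (s + 2)*(K + s) = (2 + s)*(K + s))
(U(W(1), 7) + 52)*(36 - 27) = (((1*(-2 + 1)/(1 + 3*1))² + 2*7 + 2*(1*(-2 + 1)/(1 + 3*1)) + 7*(1*(-2 + 1)/(1 + 3*1))) + 52)*(36 - 27) = (((1*(-1)/(1 + 3))² + 14 + 2*(1*(-1)/(1 + 3)) + 7*(1*(-1)/(1 + 3))) + 52)*9 = (((1*(-1)/4)² + 14 + 2*(1*(-1)/4) + 7*(1*(-1)/4)) + 52)*9 = (((1*(¼)*(-1))² + 14 + 2*(1*(¼)*(-1)) + 7*(1*(¼)*(-1))) + 52)*9 = (((-¼)² + 14 + 2*(-¼) + 7*(-¼)) + 52)*9 = ((1/16 + 14 - ½ - 7/4) + 52)*9 = (189/16 + 52)*9 = (1021/16)*9 = 9189/16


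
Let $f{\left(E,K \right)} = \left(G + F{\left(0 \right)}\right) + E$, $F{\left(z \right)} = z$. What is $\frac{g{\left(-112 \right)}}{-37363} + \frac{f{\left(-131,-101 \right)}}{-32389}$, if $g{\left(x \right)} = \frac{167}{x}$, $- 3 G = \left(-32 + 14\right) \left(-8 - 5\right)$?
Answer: $\frac{125714581}{19362403312} \approx 0.0064927$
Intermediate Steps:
$G = -78$ ($G = - \frac{\left(-32 + 14\right) \left(-8 - 5\right)}{3} = - \frac{\left(-18\right) \left(-13\right)}{3} = \left(- \frac{1}{3}\right) 234 = -78$)
$f{\left(E,K \right)} = -78 + E$ ($f{\left(E,K \right)} = \left(-78 + 0\right) + E = -78 + E$)
$\frac{g{\left(-112 \right)}}{-37363} + \frac{f{\left(-131,-101 \right)}}{-32389} = \frac{167 \frac{1}{-112}}{-37363} + \frac{-78 - 131}{-32389} = 167 \left(- \frac{1}{112}\right) \left(- \frac{1}{37363}\right) - - \frac{209}{32389} = \left(- \frac{167}{112}\right) \left(- \frac{1}{37363}\right) + \frac{209}{32389} = \frac{167}{4184656} + \frac{209}{32389} = \frac{125714581}{19362403312}$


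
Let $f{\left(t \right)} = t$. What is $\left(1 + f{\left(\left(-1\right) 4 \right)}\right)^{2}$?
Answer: $9$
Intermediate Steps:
$\left(1 + f{\left(\left(-1\right) 4 \right)}\right)^{2} = \left(1 - 4\right)^{2} = \left(-3\right)^{2} = 9$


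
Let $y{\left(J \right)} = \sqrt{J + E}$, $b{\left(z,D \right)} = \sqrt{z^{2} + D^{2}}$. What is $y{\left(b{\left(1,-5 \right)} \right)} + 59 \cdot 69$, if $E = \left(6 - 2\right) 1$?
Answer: $4071 + \sqrt{4 + \sqrt{26}} \approx 4074.0$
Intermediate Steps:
$E = 4$ ($E = 4 \cdot 1 = 4$)
$b{\left(z,D \right)} = \sqrt{D^{2} + z^{2}}$
$y{\left(J \right)} = \sqrt{4 + J}$ ($y{\left(J \right)} = \sqrt{J + 4} = \sqrt{4 + J}$)
$y{\left(b{\left(1,-5 \right)} \right)} + 59 \cdot 69 = \sqrt{4 + \sqrt{\left(-5\right)^{2} + 1^{2}}} + 59 \cdot 69 = \sqrt{4 + \sqrt{25 + 1}} + 4071 = \sqrt{4 + \sqrt{26}} + 4071 = 4071 + \sqrt{4 + \sqrt{26}}$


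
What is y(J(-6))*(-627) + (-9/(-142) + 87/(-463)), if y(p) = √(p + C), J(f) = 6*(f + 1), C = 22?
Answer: -8187/65746 - 1254*I*√2 ≈ -0.12452 - 1773.4*I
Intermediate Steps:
J(f) = 6 + 6*f (J(f) = 6*(1 + f) = 6 + 6*f)
y(p) = √(22 + p) (y(p) = √(p + 22) = √(22 + p))
y(J(-6))*(-627) + (-9/(-142) + 87/(-463)) = √(22 + (6 + 6*(-6)))*(-627) + (-9/(-142) + 87/(-463)) = √(22 + (6 - 36))*(-627) + (-9*(-1/142) + 87*(-1/463)) = √(22 - 30)*(-627) + (9/142 - 87/463) = √(-8)*(-627) - 8187/65746 = (2*I*√2)*(-627) - 8187/65746 = -1254*I*√2 - 8187/65746 = -8187/65746 - 1254*I*√2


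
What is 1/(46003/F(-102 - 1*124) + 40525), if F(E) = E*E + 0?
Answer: 51076/2069900903 ≈ 2.4676e-5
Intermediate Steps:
F(E) = E² (F(E) = E² + 0 = E²)
1/(46003/F(-102 - 1*124) + 40525) = 1/(46003/((-102 - 1*124)²) + 40525) = 1/(46003/((-102 - 124)²) + 40525) = 1/(46003/((-226)²) + 40525) = 1/(46003/51076 + 40525) = 1/(2069900903/51076) = 51076/2069900903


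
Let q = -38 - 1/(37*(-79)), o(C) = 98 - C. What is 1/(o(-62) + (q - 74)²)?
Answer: 8543929/108541419265 ≈ 7.8716e-5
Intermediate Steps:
q = -111073/2923 (q = -38 - (-1)/(37*79) = -38 - 1*(-1/2923) = -38 + 1/2923 = -111073/2923 ≈ -38.000)
1/(o(-62) + (q - 74)²) = 1/((98 - 1*(-62)) + (-111073/2923 - 74)²) = 1/((98 + 62) + (-327375/2923)²) = 1/(160 + 107174390625/8543929) = 1/(108541419265/8543929) = 8543929/108541419265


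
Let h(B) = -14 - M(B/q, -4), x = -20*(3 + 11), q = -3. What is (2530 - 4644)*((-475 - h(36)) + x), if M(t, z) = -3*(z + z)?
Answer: 1515738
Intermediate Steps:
x = -280 (x = -20*14 = -280)
M(t, z) = -6*z
h(B) = -38 (h(B) = -14 - (-6)*(-4) = -14 - 1*24 = -14 - 24 = -38)
(2530 - 4644)*((-475 - h(36)) + x) = (2530 - 4644)*((-475 - 1*(-38)) - 280) = -2114*((-475 + 38) - 280) = -2114*(-437 - 280) = -2114*(-717) = 1515738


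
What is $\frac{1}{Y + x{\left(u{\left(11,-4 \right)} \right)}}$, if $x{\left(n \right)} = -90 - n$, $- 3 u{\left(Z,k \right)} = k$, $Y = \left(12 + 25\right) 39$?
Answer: $\frac{3}{4055} \approx 0.00073983$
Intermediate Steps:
$Y = 1443$ ($Y = 37 \cdot 39 = 1443$)
$u{\left(Z,k \right)} = - \frac{k}{3}$
$\frac{1}{Y + x{\left(u{\left(11,-4 \right)} \right)}} = \frac{1}{1443 - \left(90 - - \frac{4}{3}\right)} = \frac{1}{1443 - \frac{274}{3}} = \frac{1}{\frac{4055}{3}} = \frac{3}{4055}$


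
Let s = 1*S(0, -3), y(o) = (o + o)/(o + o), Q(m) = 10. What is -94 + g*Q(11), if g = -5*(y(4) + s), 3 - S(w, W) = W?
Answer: -444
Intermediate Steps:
S(w, W) = 3 - W
y(o) = 1 (y(o) = (2*o)/((2*o)) = (2*o)*(1/(2*o)) = 1)
s = 6 (s = 1*(3 - 1*(-3)) = 1*(3 + 3) = 1*6 = 6)
g = -35 (g = -5*(1 + 6) = -5*7 = -35)
-94 + g*Q(11) = -94 - 35*10 = -94 - 350 = -444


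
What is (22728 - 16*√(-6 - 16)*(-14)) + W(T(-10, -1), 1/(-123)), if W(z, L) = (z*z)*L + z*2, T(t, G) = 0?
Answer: 22728 + 224*I*√22 ≈ 22728.0 + 1050.7*I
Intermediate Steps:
W(z, L) = 2*z + L*z² (W(z, L) = z²*L + 2*z = L*z² + 2*z = 2*z + L*z²)
(22728 - 16*√(-6 - 16)*(-14)) + W(T(-10, -1), 1/(-123)) = (22728 - 16*√(-6 - 16)*(-14)) + 0*(2 + 0/(-123)) = (22728 - 16*I*√22*(-14)) + 0*(2 - 1/123*0) = (22728 - 16*I*√22*(-14)) + 0*(2 + 0) = (22728 - 16*I*√22*(-14)) + 0*2 = (22728 + 224*I*√22) + 0 = 22728 + 224*I*√22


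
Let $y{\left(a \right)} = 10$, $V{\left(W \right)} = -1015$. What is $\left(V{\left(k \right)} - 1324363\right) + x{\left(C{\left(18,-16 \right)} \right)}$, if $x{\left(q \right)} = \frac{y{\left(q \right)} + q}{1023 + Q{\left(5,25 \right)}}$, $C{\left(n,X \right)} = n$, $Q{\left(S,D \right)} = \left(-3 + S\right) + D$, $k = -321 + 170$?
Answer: $- \frac{99403348}{75} \approx -1.3254 \cdot 10^{6}$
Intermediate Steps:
$k = -151$
$Q{\left(S,D \right)} = -3 + D + S$
$x{\left(q \right)} = \frac{1}{105} + \frac{q}{1050}$ ($x{\left(q \right)} = \frac{10 + q}{1023 + \left(-3 + 25 + 5\right)} = \frac{10 + q}{1023 + 27} = \frac{10 + q}{1050} = \left(10 + q\right) \frac{1}{1050} = \frac{1}{105} + \frac{q}{1050}$)
$\left(V{\left(k \right)} - 1324363\right) + x{\left(C{\left(18,-16 \right)} \right)} = \left(-1015 - 1324363\right) + \left(\frac{1}{105} + \frac{1}{1050} \cdot 18\right) = -1325378 + \left(\frac{1}{105} + \frac{3}{175}\right) = -1325378 + \frac{2}{75} = - \frac{99403348}{75}$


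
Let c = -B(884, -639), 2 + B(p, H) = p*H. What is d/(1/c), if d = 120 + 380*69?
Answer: 14878886520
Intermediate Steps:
B(p, H) = -2 + H*p (B(p, H) = -2 + p*H = -2 + H*p)
d = 26340 (d = 120 + 26220 = 26340)
c = 564878 (c = -(-2 - 639*884) = -(-2 - 564876) = -1*(-564878) = 564878)
d/(1/c) = 26340/(1/564878) = 26340*564878 = 14878886520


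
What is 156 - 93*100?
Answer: -9144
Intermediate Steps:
156 - 93*100 = 156 - 9300 = -9144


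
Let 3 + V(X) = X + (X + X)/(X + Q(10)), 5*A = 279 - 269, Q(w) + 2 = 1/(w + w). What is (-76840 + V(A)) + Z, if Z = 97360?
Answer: 20599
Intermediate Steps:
Q(w) = -2 + 1/(2*w) (Q(w) = -2 + 1/(w + w) = -2 + 1/(2*w))
A = 2 (A = (279 - 269)/5 = (⅕)*10 = 2)
V(X) = -3 + X + 2*X/(-39/20 + X) (V(X) = -3 + (X + (X + X)/(X + (-2 + (½)/10))) = -3 + (X + (2*X)/(X + (-2 + (½)*(⅒)))) = -3 + (X + (2*X)/(X + (-2 + 1/20))) = -3 + (X + (2*X)/(X - 39/20)) = -3 + (X + (2*X)/(-39/20 + X)) = -3 + (X + 2*X/(-39/20 + X)) = -3 + X + 2*X/(-39/20 + X))
(-76840 + V(A)) + Z = (-76840 + (117 - 59*2 + 20*2²)/(-39 + 20*2)) + 97360 = (-76840 + (117 - 118 + 20*4)/(-39 + 40)) + 97360 = (-76840 + (117 - 118 + 80)/1) + 97360 = (-76840 + 1*79) + 97360 = (-76840 + 79) + 97360 = -76761 + 97360 = 20599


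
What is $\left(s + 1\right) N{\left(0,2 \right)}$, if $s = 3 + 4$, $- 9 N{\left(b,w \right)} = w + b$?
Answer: $- \frac{16}{9} \approx -1.7778$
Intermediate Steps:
$N{\left(b,w \right)} = - \frac{b}{9} - \frac{w}{9}$ ($N{\left(b,w \right)} = - \frac{w + b}{9} = - \frac{b + w}{9} = - \frac{b}{9} - \frac{w}{9}$)
$s = 7$
$\left(s + 1\right) N{\left(0,2 \right)} = \left(7 + 1\right) \left(\left(- \frac{1}{9}\right) 0 - \frac{2}{9}\right) = 8 \left(0 - \frac{2}{9}\right) = 8 \left(- \frac{2}{9}\right) = - \frac{16}{9}$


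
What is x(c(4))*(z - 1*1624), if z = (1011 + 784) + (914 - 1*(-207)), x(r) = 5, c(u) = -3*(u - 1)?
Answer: 6460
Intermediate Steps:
c(u) = 3 - 3*u (c(u) = -3*(-1 + u) = 3 - 3*u)
z = 2916 (z = 1795 + (914 + 207) = 1795 + 1121 = 2916)
x(c(4))*(z - 1*1624) = 5*(2916 - 1*1624) = 5*(2916 - 1624) = 5*1292 = 6460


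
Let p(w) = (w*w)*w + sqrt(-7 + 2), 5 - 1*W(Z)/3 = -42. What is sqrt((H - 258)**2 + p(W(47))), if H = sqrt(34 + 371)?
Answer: sqrt(2870190 - 4644*sqrt(5) + I*sqrt(5)) ≈ 1691.1 + 0.e-3*I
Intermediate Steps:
W(Z) = 141 (W(Z) = 15 - 3*(-42) = 15 + 126 = 141)
p(w) = w**3 + I*sqrt(5) (p(w) = w**2*w + sqrt(-5) = w**3 + I*sqrt(5))
H = 9*sqrt(5) (H = sqrt(405) = 9*sqrt(5) ≈ 20.125)
sqrt((H - 258)**2 + p(W(47))) = sqrt((9*sqrt(5) - 258)**2 + (141**3 + I*sqrt(5))) = sqrt((-258 + 9*sqrt(5))**2 + (2803221 + I*sqrt(5))) = sqrt(2803221 + (-258 + 9*sqrt(5))**2 + I*sqrt(5))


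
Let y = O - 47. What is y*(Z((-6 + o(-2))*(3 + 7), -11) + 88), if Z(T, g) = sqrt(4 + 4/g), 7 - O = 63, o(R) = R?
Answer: -9064 - 206*sqrt(110)/11 ≈ -9260.4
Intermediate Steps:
O = -56 (O = 7 - 1*63 = 7 - 63 = -56)
y = -103 (y = -56 - 47 = -103)
y*(Z((-6 + o(-2))*(3 + 7), -11) + 88) = -103*(2*sqrt((1 - 11)/(-11)) + 88) = -103*(2*sqrt(-1/11*(-10)) + 88) = -103*(2*sqrt(10/11) + 88) = -103*(2*(sqrt(110)/11) + 88) = -103*(2*sqrt(110)/11 + 88) = -103*(88 + 2*sqrt(110)/11) = -9064 - 206*sqrt(110)/11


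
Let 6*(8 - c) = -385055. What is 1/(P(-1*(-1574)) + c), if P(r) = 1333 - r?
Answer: 6/383657 ≈ 1.5639e-5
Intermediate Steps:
c = 385103/6 (c = 8 - ⅙*(-385055) = 8 + 385055/6 = 385103/6 ≈ 64184.)
1/(P(-1*(-1574)) + c) = 1/((1333 - (-1)*(-1574)) + 385103/6) = 1/((1333 - 1*1574) + 385103/6) = 1/((1333 - 1574) + 385103/6) = 1/(-241 + 385103/6) = 1/(383657/6) = 6/383657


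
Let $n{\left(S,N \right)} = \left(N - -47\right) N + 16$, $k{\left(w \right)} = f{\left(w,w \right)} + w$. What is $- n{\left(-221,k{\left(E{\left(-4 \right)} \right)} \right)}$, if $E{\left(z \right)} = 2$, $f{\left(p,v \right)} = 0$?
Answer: $-114$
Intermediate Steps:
$k{\left(w \right)} = w$ ($k{\left(w \right)} = 0 + w = w$)
$n{\left(S,N \right)} = 16 + N \left(47 + N\right)$ ($n{\left(S,N \right)} = \left(N + 47\right) N + 16 = \left(47 + N\right) N + 16 = N \left(47 + N\right) + 16 = 16 + N \left(47 + N\right)$)
$- n{\left(-221,k{\left(E{\left(-4 \right)} \right)} \right)} = - (16 + 2^{2} + 47 \cdot 2) = - (16 + 4 + 94) = \left(-1\right) 114 = -114$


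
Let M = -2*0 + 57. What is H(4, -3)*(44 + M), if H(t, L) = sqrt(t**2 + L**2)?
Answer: 505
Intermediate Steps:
H(t, L) = sqrt(L**2 + t**2)
M = 57 (M = 0 + 57 = 57)
H(4, -3)*(44 + M) = sqrt((-3)**2 + 4**2)*(44 + 57) = sqrt(9 + 16)*101 = sqrt(25)*101 = 5*101 = 505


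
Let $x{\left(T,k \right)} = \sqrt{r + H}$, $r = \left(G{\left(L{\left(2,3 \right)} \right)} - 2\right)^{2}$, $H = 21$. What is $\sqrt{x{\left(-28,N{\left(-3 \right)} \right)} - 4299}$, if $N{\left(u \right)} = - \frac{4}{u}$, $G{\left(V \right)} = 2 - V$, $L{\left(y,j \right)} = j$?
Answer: $\sqrt{-4299 + \sqrt{30}} \approx 65.525 i$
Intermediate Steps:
$r = 9$ ($r = \left(\left(2 - 3\right) - 2\right)^{2} = \left(-1 - 2\right)^{2} = \left(-3\right)^{2} = 9$)
$x{\left(T,k \right)} = \sqrt{30}$ ($x{\left(T,k \right)} = \sqrt{9 + 21} = \sqrt{30}$)
$\sqrt{x{\left(-28,N{\left(-3 \right)} \right)} - 4299} = \sqrt{\sqrt{30} - 4299} = \sqrt{-4299 + \sqrt{30}}$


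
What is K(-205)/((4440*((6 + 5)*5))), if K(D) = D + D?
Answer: -41/24420 ≈ -0.0016790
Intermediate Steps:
K(D) = 2*D
K(-205)/((4440*((6 + 5)*5))) = (2*(-205))/((4440*((6 + 5)*5))) = -410/(4440*(11*5)) = -410/(4440*55) = -410/244200 = -410*1/244200 = -41/24420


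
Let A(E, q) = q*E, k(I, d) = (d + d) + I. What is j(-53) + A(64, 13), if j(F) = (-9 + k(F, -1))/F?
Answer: 44160/53 ≈ 833.21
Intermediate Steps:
k(I, d) = I + 2*d (k(I, d) = 2*d + I = I + 2*d)
A(E, q) = E*q
j(F) = (-11 + F)/F (j(F) = (-9 + (F + 2*(-1)))/F = (-9 + (F - 2))/F = (-9 + (-2 + F))/F = (-11 + F)/F)
j(-53) + A(64, 13) = (-11 - 53)/(-53) + 64*13 = -1/53*(-64) + 832 = 64/53 + 832 = 44160/53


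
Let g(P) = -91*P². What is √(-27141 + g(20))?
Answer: I*√63541 ≈ 252.07*I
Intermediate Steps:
√(-27141 + g(20)) = √(-27141 - 91*20²) = √(-27141 - 91*400) = √(-27141 - 36400) = √(-63541) = I*√63541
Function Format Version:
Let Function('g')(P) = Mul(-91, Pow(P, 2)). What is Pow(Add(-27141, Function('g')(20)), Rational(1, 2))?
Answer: Mul(I, Pow(63541, Rational(1, 2))) ≈ Mul(252.07, I)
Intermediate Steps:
Pow(Add(-27141, Function('g')(20)), Rational(1, 2)) = Pow(Add(-27141, Mul(-91, Pow(20, 2))), Rational(1, 2)) = Pow(Add(-27141, Mul(-91, 400)), Rational(1, 2)) = Pow(Add(-27141, -36400), Rational(1, 2)) = Pow(-63541, Rational(1, 2)) = Mul(I, Pow(63541, Rational(1, 2)))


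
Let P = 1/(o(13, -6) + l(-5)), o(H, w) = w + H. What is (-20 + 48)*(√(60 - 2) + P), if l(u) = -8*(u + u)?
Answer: 28/87 + 28*√58 ≈ 213.56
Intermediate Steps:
o(H, w) = H + w
l(u) = -16*u
P = 1/87 (P = 1/((13 - 6) - 16*(-5)) = 1/(7 + 80) = 1/87 ≈ 0.011494)
(-20 + 48)*(√(60 - 2) + P) = (-20 + 48)*(√(60 - 2) + 1/87) = 28*(√58 + 1/87) = 28*(1/87 + √58) = 28/87 + 28*√58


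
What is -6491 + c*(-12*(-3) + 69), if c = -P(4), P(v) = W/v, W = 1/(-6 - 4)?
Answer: -51907/8 ≈ -6488.4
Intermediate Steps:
W = -1/10 (W = 1/(-10) = -1/10 ≈ -0.10000)
P(v) = -1/(10*v)
c = 1/40 (c = -(-1)/(10*4) = -1*(-1/40) = 1/40 ≈ 0.025000)
-6491 + c*(-12*(-3) + 69) = -6491 + (-12*(-3) + 69)/40 = -6491 + (36 + 69)/40 = -6491 + (1/40)*105 = -6491 + 21/8 = -51907/8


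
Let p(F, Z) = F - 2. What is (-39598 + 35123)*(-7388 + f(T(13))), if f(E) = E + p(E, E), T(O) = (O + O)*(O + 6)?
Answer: 28648950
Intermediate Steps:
p(F, Z) = -2 + F
T(O) = 2*O*(6 + O) (T(O) = (2*O)*(6 + O) = 2*O*(6 + O))
f(E) = -2 + 2*E (f(E) = E + (-2 + E) = -2 + 2*E)
(-39598 + 35123)*(-7388 + f(T(13))) = (-39598 + 35123)*(-7388 + (-2 + 2*(2*13*(6 + 13)))) = -4475*(-7388 + (-2 + 2*(2*13*19))) = -4475*(-7388 + (-2 + 2*494)) = -4475*(-7388 + (-2 + 988)) = -4475*(-7388 + 986) = -4475*(-6402) = 28648950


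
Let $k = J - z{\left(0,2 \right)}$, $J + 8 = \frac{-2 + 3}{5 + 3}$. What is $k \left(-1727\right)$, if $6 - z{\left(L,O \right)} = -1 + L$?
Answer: $\frac{205513}{8} \approx 25689.0$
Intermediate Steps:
$z{\left(L,O \right)} = 7 - L$ ($z{\left(L,O \right)} = 6 - \left(-1 + L\right) = 7 - L$)
$J = - \frac{63}{8}$ ($J = -8 + \frac{-2 + 3}{5 + 3} = -8 + 1 \cdot \frac{1}{8} = -8 + \frac{1}{8} = - \frac{63}{8} \approx -7.875$)
$k = - \frac{119}{8}$ ($k = - \frac{63}{8} - \left(7 - 0\right) = - \frac{63}{8} - \left(7 + 0\right) = - \frac{63}{8} - 7 = - \frac{119}{8} \approx -14.875$)
$k \left(-1727\right) = \left(- \frac{119}{8}\right) \left(-1727\right) = \frac{205513}{8}$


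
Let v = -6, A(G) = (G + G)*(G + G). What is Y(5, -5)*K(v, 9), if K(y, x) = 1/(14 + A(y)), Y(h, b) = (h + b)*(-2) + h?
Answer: 5/158 ≈ 0.031646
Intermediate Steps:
A(G) = 4*G**2 (A(G) = (2*G)*(2*G) = 4*G**2)
Y(h, b) = -h - 2*b (Y(h, b) = (b + h)*(-2) + h = (-2*b - 2*h) + h = -h - 2*b)
K(y, x) = 1/(14 + 4*y**2)
Y(5, -5)*K(v, 9) = (-1*5 - 2*(-5))*(1/(2*(7 + 2*(-6)**2))) = (-5 + 10)*(1/(2*(7 + 2*36))) = 5*(1/(2*(7 + 72))) = 5*((1/2)/79) = 5*((1/2)*(1/79)) = 5*(1/158) = 5/158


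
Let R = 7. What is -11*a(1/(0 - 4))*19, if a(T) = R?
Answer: -1463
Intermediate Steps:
a(T) = 7
-11*a(1/(0 - 4))*19 = -11*7*19 = -77*19 = -1463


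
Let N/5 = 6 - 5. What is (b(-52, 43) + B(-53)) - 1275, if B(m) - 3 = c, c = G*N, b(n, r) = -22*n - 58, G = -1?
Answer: -191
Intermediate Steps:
b(n, r) = -58 - 22*n
N = 5 (N = 5*(6 - 5) = 5*1 = 5)
c = -5 (c = -1*5 = -5)
B(m) = -2 (B(m) = 3 - 5 = -2)
(b(-52, 43) + B(-53)) - 1275 = ((-58 - 22*(-52)) - 2) - 1275 = ((-58 + 1144) - 2) - 1275 = (1086 - 2) - 1275 = 1084 - 1275 = -191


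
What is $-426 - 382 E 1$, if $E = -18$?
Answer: $6450$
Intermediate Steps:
$-426 - 382 E 1 = -426 - 382 \left(\left(-18\right) 1\right) = -426 - -6876 = -426 + 6876 = 6450$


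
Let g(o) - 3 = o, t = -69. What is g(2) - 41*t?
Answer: 2834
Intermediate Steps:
g(o) = 3 + o
g(2) - 41*t = (3 + 2) - 41*(-69) = 5 + 2829 = 2834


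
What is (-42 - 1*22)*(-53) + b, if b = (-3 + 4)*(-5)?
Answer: 3387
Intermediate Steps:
b = -5 (b = 1*(-5) = -5)
(-42 - 1*22)*(-53) + b = (-42 - 1*22)*(-53) - 5 = (-42 - 22)*(-53) - 5 = -64*(-53) - 5 = 3392 - 5 = 3387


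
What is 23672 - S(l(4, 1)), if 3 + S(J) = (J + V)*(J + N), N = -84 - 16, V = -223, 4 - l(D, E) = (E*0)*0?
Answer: 2651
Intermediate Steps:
l(D, E) = 4 (l(D, E) = 4 - E*0*0 = 4 - 0*0 = 4 - 1*0 = 4 + 0 = 4)
N = -100
S(J) = -3 + (-223 + J)*(-100 + J) (S(J) = -3 + (J - 223)*(J - 100) = -3 + (-223 + J)*(-100 + J))
23672 - S(l(4, 1)) = 23672 - (22297 + 4**2 - 323*4) = 23672 - (22297 + 16 - 1292) = 23672 - 1*21021 = 23672 - 21021 = 2651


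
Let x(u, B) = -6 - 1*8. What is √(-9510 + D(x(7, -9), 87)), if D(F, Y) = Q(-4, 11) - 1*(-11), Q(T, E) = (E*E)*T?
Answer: I*√9983 ≈ 99.915*I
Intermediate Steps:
Q(T, E) = T*E² (Q(T, E) = E²*T = T*E²)
x(u, B) = -14 (x(u, B) = -6 - 8 = -14)
D(F, Y) = -473 (D(F, Y) = -4*11² - 1*(-11) = -4*121 + 11 = -484 + 11 = -473)
√(-9510 + D(x(7, -9), 87)) = √(-9510 - 473) = √(-9983) = I*√9983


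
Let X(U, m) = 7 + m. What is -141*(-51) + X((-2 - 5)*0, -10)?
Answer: 7188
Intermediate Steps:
-141*(-51) + X((-2 - 5)*0, -10) = -141*(-51) + (7 - 10) = 7191 - 3 = 7188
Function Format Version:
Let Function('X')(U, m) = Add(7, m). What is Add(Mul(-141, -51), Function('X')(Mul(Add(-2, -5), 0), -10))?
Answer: 7188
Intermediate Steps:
Add(Mul(-141, -51), Function('X')(Mul(Add(-2, -5), 0), -10)) = Add(Mul(-141, -51), Add(7, -10)) = Add(7191, -3) = 7188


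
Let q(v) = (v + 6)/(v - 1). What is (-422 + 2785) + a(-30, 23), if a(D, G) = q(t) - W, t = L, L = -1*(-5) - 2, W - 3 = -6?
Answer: 4741/2 ≈ 2370.5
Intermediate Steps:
W = -3 (W = 3 - 6 = -3)
L = 3 (L = 5 - 2 = 3)
t = 3
q(v) = (6 + v)/(-1 + v)
a(D, G) = 15/2 (a(D, G) = (6 + 3)/(-1 + 3) - 1*(-3) = 9/2 + 3 = 15/2)
(-422 + 2785) + a(-30, 23) = (-422 + 2785) + 15/2 = 2363 + 15/2 = 4741/2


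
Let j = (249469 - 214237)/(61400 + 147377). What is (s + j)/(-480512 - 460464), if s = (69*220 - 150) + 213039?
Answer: -47615596845/196454146352 ≈ -0.24238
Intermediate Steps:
j = 35232/208777 ≈ 0.16875
s = 228069 (s = (15180 - 150) + 213039 = 15030 + 213039 = 228069)
(s + j)/(-480512 - 460464) = (228069 + 35232/208777)/(-480512 - 460464) = (47615596845/208777)/(-940976) = (47615596845/208777)*(-1/940976) = -47615596845/196454146352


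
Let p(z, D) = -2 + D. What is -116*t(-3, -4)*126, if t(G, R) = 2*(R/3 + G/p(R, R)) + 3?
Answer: -19488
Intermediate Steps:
t(G, R) = 3 + 2*R/3 + 2*G/(-2 + R) (t(G, R) = 2*(R/3 + G/(-2 + R)) + 3 = (2*R/3 + 2*G/(-2 + R)) + 3 = 3 + 2*R/3 + 2*G/(-2 + R))
-116*t(-3, -4)*126 = -116*(6*(-3) + (-2 - 4)*(9 + 2*(-4)))/(3*(-2 - 4))*126 = -116*(-18 - 6*(9 - 8))/(3*(-6))*126 = -116*(-1)*(-18 - 6*1)/(3*6)*126 = -116*(-1)*(-18 - 6)/(3*6)*126 = -116*(-1)*(-24)/(3*6)*126 = -116*4/3*126 = -464/3*126 = -19488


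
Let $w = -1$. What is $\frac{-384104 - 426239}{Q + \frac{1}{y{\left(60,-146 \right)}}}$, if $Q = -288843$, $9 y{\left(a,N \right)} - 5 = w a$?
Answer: $\frac{44568865}{15886374} \approx 2.8055$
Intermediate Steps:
$y{\left(a,N \right)} = \frac{5}{9} - \frac{a}{9}$ ($y{\left(a,N \right)} = \frac{5}{9} + \frac{\left(-1\right) a}{9} = \frac{5}{9} - \frac{a}{9}$)
$\frac{-384104 - 426239}{Q + \frac{1}{y{\left(60,-146 \right)}}} = \frac{-384104 - 426239}{-288843 + \frac{1}{\frac{5}{9} - \frac{20}{3}}} = - \frac{810343}{-288843 + \frac{1}{\frac{5}{9} - \frac{20}{3}}} = - \frac{810343}{-288843 + \frac{1}{- \frac{55}{9}}} = - \frac{810343}{-288843 - \frac{9}{55}} = - \frac{810343}{- \frac{15886374}{55}} = \left(-810343\right) \left(- \frac{55}{15886374}\right) = \frac{44568865}{15886374}$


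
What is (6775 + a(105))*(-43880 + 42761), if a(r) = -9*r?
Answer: -6523770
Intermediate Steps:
(6775 + a(105))*(-43880 + 42761) = (6775 - 9*105)*(-43880 + 42761) = (6775 - 945)*(-1119) = 5830*(-1119) = -6523770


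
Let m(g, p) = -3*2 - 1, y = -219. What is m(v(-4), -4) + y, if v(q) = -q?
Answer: -226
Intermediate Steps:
m(g, p) = -7 (m(g, p) = -6 - 1 = -7)
m(v(-4), -4) + y = -7 - 219 = -226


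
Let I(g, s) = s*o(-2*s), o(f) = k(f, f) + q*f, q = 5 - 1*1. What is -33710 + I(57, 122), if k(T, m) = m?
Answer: -182550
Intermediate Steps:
q = 4 (q = 5 - 1 = 4)
o(f) = 5*f (o(f) = f + 4*f = 5*f)
I(g, s) = -10*s² (I(g, s) = s*(5*(-2*s)) = s*(-10*s) = -10*s²)
-33710 + I(57, 122) = -33710 - 10*122² = -33710 - 10*14884 = -33710 - 148840 = -182550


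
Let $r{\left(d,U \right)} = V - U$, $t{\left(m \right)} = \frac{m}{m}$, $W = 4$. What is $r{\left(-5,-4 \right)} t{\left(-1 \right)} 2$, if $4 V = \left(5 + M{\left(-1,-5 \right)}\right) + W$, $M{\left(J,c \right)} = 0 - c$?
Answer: $15$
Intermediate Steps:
$t{\left(m \right)} = 1$
$M{\left(J,c \right)} = - c$
$V = \frac{7}{2}$ ($V = \frac{\left(5 - -5\right) + 4}{4} = \frac{\left(5 + 5\right) + 4}{4} = \frac{10 + 4}{4} = \frac{1}{4} \cdot 14 = \frac{7}{2} \approx 3.5$)
$r{\left(d,U \right)} = \frac{7}{2} - U$
$r{\left(-5,-4 \right)} t{\left(-1 \right)} 2 = \left(\frac{7}{2} - -4\right) 1 \cdot 2 = \left(\frac{7}{2} + 4\right) 1 \cdot 2 = \frac{15}{2} \cdot 1 \cdot 2 = \frac{15}{2} \cdot 2 = 15$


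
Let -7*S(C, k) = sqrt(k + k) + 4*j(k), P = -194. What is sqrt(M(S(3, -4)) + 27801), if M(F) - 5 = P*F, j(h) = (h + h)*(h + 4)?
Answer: sqrt(1362494 + 2716*I*sqrt(2))/7 ≈ 166.75 + 0.23504*I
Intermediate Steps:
j(h) = 2*h*(4 + h) (j(h) = (2*h)*(4 + h) = 2*h*(4 + h))
S(C, k) = -8*k*(4 + k)/7 - sqrt(2)*sqrt(k)/7 (S(C, k) = -(sqrt(k + k) + 4*(2*k*(4 + k)))/7 = -(sqrt(2*k) + 8*k*(4 + k))/7 = -(sqrt(2)*sqrt(k) + 8*k*(4 + k))/7 = -8*k*(4 + k)/7 - sqrt(2)*sqrt(k)/7)
M(F) = 5 - 194*F
sqrt(M(S(3, -4)) + 27801) = sqrt((5 - 194*(-8/7*(-4)*(4 - 4) - sqrt(2)*sqrt(-4)/7)) + 27801) = sqrt((5 - 194*(-8/7*(-4)*0 - sqrt(2)*2*I/7)) + 27801) = sqrt((5 - 194*(0 - 2*I*sqrt(2)/7)) + 27801) = sqrt((5 - (-388)*I*sqrt(2)/7) + 27801) = sqrt((5 + 388*I*sqrt(2)/7) + 27801) = sqrt(27806 + 388*I*sqrt(2)/7)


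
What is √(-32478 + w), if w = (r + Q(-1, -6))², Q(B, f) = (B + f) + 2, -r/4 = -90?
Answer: √93547 ≈ 305.85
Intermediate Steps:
r = 360 (r = -4*(-90) = 360)
Q(B, f) = 2 + B + f
w = 126025 (w = (360 + (2 - 1 - 6))² = (360 - 5)² = 355² = 126025)
√(-32478 + w) = √(-32478 + 126025) = √93547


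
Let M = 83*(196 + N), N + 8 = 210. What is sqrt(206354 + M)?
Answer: 2*sqrt(59847) ≈ 489.27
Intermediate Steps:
N = 202 (N = -8 + 210 = 202)
M = 33034 (M = 83*(196 + 202) = 83*398 = 33034)
sqrt(206354 + M) = sqrt(206354 + 33034) = sqrt(239388) = 2*sqrt(59847)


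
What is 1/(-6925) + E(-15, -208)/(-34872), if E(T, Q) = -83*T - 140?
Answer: -7686997/241488600 ≈ -0.031832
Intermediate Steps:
E(T, Q) = -140 - 83*T
1/(-6925) + E(-15, -208)/(-34872) = 1/(-6925) + (-140 - 83*(-15))/(-34872) = -1/6925 + (-140 + 1245)*(-1/34872) = -1/6925 + 1105*(-1/34872) = -1/6925 - 1105/34872 = -7686997/241488600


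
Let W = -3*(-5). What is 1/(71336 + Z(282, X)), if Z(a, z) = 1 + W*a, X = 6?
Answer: 1/75567 ≈ 1.3233e-5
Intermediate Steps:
W = 15
Z(a, z) = 1 + 15*a
1/(71336 + Z(282, X)) = 1/(71336 + (1 + 15*282)) = 1/(71336 + (1 + 4230)) = 1/(71336 + 4231) = 1/75567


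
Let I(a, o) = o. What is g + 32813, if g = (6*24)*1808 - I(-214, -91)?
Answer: 293256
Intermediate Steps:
g = 260443 (g = (6*24)*1808 - 1*(-91) = 144*1808 + 91 = 260352 + 91 = 260443)
g + 32813 = 260443 + 32813 = 293256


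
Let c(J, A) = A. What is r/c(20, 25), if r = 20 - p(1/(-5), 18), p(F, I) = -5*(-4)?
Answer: 0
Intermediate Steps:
p(F, I) = 20
r = 0 (r = 20 - 1*20 = 20 - 20 = 0)
r/c(20, 25) = 0/25 = 0*(1/25) = 0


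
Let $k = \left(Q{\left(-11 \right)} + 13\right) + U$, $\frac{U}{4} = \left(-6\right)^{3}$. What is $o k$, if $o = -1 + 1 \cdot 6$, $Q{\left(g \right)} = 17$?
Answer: $-4170$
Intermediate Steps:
$U = -864$ ($U = 4 \left(-6\right)^{3} = 4 \left(-216\right) = -864$)
$k = -834$ ($k = \left(17 + 13\right) - 864 = 30 - 864 = -834$)
$o = 5$ ($o = -1 + 6 = 5$)
$o k = 5 \left(-834\right) = -4170$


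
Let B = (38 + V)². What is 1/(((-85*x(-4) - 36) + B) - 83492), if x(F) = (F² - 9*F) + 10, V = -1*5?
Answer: -1/87709 ≈ -1.1401e-5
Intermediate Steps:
V = -5
x(F) = 10 + F² - 9*F
B = 1089 (B = (38 - 5)² = 33² = 1089)
1/(((-85*x(-4) - 36) + B) - 83492) = 1/(((-85*(10 + (-4)² - 9*(-4)) - 36) + 1089) - 83492) = 1/(((-85*(10 + 16 + 36) - 36) + 1089) - 83492) = 1/(((-85*62 - 36) + 1089) - 83492) = 1/(((-5270 - 36) + 1089) - 83492) = 1/((-5306 + 1089) - 83492) = 1/(-4217 - 83492) = 1/(-87709) = -1/87709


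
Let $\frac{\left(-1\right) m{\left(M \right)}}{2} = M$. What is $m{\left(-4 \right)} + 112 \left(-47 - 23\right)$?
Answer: $-7832$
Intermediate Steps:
$m{\left(M \right)} = - 2 M$
$m{\left(-4 \right)} + 112 \left(-47 - 23\right) = \left(-2\right) \left(-4\right) + 112 \left(-47 - 23\right) = 8 + 112 \left(-47 - 23\right) = 8 + 112 \left(-70\right) = 8 - 7840 = -7832$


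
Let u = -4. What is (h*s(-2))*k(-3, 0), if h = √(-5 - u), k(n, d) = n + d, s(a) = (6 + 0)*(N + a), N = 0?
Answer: 36*I ≈ 36.0*I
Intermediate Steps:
s(a) = 6*a (s(a) = (6 + 0)*(0 + a) = 6*a)
k(n, d) = d + n
h = I (h = √(-5 - 1*(-4)) = √(-5 + 4) = √(-1) = I ≈ 1.0*I)
(h*s(-2))*k(-3, 0) = (I*(6*(-2)))*(0 - 3) = (I*(-12))*(-3) = -12*I*(-3) = 36*I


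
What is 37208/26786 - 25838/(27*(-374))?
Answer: 266955763/67621257 ≈ 3.9478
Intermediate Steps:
37208/26786 - 25838/(27*(-374)) = 37208*(1/26786) - 25838/(-10098) = 18604/13393 - 25838*(-1/10098) = 18604/13393 + 12919/5049 = 266955763/67621257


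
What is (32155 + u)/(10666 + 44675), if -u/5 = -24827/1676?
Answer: 18005305/30917172 ≈ 0.58237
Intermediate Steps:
u = 124135/1676 (u = -(-124135)/1676 = -5*(-24827/1676) = 124135/1676 ≈ 74.066)
(32155 + u)/(10666 + 44675) = (32155 + 124135/1676)/(10666 + 44675) = (54015915/1676)/55341 = (54015915/1676)*(1/55341) = 18005305/30917172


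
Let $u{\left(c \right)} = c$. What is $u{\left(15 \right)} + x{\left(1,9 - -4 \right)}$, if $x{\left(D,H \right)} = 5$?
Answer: $20$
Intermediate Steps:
$u{\left(15 \right)} + x{\left(1,9 - -4 \right)} = 15 + 5 = 20$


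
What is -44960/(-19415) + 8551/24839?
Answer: 256555821/96449837 ≈ 2.6600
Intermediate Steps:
-44960/(-19415) + 8551/24839 = -44960*(-1/19415) + 8551*(1/24839) = 8992/3883 + 8551/24839 = 256555821/96449837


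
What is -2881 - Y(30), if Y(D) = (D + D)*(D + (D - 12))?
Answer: -5761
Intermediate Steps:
Y(D) = 2*D*(-12 + 2*D) (Y(D) = (2*D)*(D + (-12 + D)) = (2*D)*(-12 + 2*D) = 2*D*(-12 + 2*D))
-2881 - Y(30) = -2881 - 4*30*(-6 + 30) = -2881 - 4*30*24 = -2881 - 1*2880 = -2881 - 2880 = -5761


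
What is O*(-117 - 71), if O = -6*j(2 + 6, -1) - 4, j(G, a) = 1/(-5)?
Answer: 2632/5 ≈ 526.40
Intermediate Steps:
j(G, a) = -⅕
O = -14/5 (O = -6*(-⅕) - 4 = 6/5 - 4 = -14/5 ≈ -2.8000)
O*(-117 - 71) = -14*(-117 - 71)/5 = -14/5*(-188) = 2632/5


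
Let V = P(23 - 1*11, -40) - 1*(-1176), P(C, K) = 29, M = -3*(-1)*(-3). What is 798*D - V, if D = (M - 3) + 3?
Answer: -8387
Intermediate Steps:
M = -9 (M = 3*(-3) = -9)
D = -9 (D = (-9 - 3) + 3 = -12 + 3 = -9)
V = 1205 (V = 29 - 1*(-1176) = 29 + 1176 = 1205)
798*D - V = 798*(-9) - 1*1205 = -7182 - 1205 = -8387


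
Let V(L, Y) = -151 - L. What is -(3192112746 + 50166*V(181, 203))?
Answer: -3175457634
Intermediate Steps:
-(3192112746 + 50166*V(181, 203)) = -(3184537680 - 9080046) = -50166/(1/((-151 - 181) + 63631)) = -50166/(1/(-332 + 63631)) = -50166/(1/63299) = -50166/1/63299 = -50166*63299 = -3175457634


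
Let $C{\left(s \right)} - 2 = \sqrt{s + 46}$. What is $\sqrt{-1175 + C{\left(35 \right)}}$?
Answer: $2 i \sqrt{291} \approx 34.117 i$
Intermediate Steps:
$C{\left(s \right)} = 2 + \sqrt{46 + s}$ ($C{\left(s \right)} = 2 + \sqrt{s + 46} = 2 + \sqrt{46 + s}$)
$\sqrt{-1175 + C{\left(35 \right)}} = \sqrt{-1175 + \left(2 + \sqrt{46 + 35}\right)} = \sqrt{-1175 + \left(2 + \sqrt{81}\right)} = \sqrt{-1175 + \left(2 + 9\right)} = \sqrt{-1175 + 11} = \sqrt{-1164} = 2 i \sqrt{291}$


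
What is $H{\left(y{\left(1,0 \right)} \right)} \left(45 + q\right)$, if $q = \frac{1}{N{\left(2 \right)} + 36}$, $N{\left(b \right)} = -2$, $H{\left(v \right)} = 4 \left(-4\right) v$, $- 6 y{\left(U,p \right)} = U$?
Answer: $\frac{6124}{51} \approx 120.08$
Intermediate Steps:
$y{\left(U,p \right)} = - \frac{U}{6}$
$H{\left(v \right)} = - 16 v$
$q = \frac{1}{34}$ ($q = \frac{1}{-2 + 36} = \frac{1}{34} \approx 0.029412$)
$H{\left(y{\left(1,0 \right)} \right)} \left(45 + q\right) = - 16 \left(\left(- \frac{1}{6}\right) 1\right) \left(45 + \frac{1}{34}\right) = \left(-16\right) \left(- \frac{1}{6}\right) \frac{1531}{34} = \frac{8}{3} \cdot \frac{1531}{34} = \frac{6124}{51}$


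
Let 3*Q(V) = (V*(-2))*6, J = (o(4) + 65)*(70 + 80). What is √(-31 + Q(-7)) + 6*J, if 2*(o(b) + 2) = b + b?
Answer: 60300 + I*√3 ≈ 60300.0 + 1.732*I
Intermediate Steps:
o(b) = -2 + b (o(b) = -2 + (b + b)/2 = -2 + (2*b)/2 = -2 + b)
J = 10050 (J = ((-2 + 4) + 65)*(70 + 80) = (2 + 65)*150 = 67*150 = 10050)
Q(V) = -4*V (Q(V) = ((V*(-2))*6)/3 = (-2*V*6)/3 = (-12*V)/3 = -4*V)
√(-31 + Q(-7)) + 6*J = √(-31 - 4*(-7)) + 6*10050 = √(-31 + 28) + 60300 = √(-3) + 60300 = I*√3 + 60300 = 60300 + I*√3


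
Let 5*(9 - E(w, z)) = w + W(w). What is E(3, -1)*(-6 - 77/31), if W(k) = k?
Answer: -10257/155 ≈ -66.174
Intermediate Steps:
E(w, z) = 9 - 2*w/5 (E(w, z) = 9 - (w + w)/5 = 9 - 2*w/5)
E(3, -1)*(-6 - 77/31) = (9 - 2/5*3)*(-6 - 77/31) = (9 - 6/5)*(-6 - 77*1/31) = 39*(-6 - 77/31)/5 = (39/5)*(-263/31) = -10257/155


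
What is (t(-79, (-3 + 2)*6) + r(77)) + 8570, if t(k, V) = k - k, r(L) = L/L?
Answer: 8571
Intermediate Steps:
r(L) = 1
t(k, V) = 0
(t(-79, (-3 + 2)*6) + r(77)) + 8570 = (0 + 1) + 8570 = 1 + 8570 = 8571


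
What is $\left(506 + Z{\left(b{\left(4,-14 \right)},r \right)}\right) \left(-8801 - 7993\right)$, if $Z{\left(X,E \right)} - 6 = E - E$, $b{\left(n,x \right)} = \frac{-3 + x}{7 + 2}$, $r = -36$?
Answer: $-8598528$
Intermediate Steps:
$b{\left(n,x \right)} = - \frac{1}{3} + \frac{x}{9}$ ($b{\left(n,x \right)} = \frac{-3 + x}{9} = \left(-3 + x\right) \frac{1}{9} = - \frac{1}{3} + \frac{x}{9}$)
$Z{\left(X,E \right)} = 6$ ($Z{\left(X,E \right)} = 6 + \left(E - E\right) = 6 + 0 = 6$)
$\left(506 + Z{\left(b{\left(4,-14 \right)},r \right)}\right) \left(-8801 - 7993\right) = \left(506 + 6\right) \left(-8801 - 7993\right) = 512 \left(-16794\right) = -8598528$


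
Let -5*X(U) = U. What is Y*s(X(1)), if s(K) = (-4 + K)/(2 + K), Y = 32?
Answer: -224/3 ≈ -74.667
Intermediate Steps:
X(U) = -U/5
s(K) = (-4 + K)/(2 + K)
Y*s(X(1)) = 32*((-4 - ⅕*1)/(2 - ⅕*1)) = 32*((-4 - ⅕)/(2 - ⅕)) = 32*(-21/5/(9/5)) = 32*((5/9)*(-21/5)) = 32*(-7/3) = -224/3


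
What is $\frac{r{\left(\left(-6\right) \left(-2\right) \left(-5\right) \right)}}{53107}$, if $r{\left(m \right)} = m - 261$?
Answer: $- \frac{321}{53107} \approx -0.0060444$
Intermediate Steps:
$r{\left(m \right)} = -261 + m$
$\frac{r{\left(\left(-6\right) \left(-2\right) \left(-5\right) \right)}}{53107} = \frac{-261 + \left(-6\right) \left(-2\right) \left(-5\right)}{53107} = \left(-261 + 12 \left(-5\right)\right) \frac{1}{53107} = \left(-261 - 60\right) \frac{1}{53107} = \left(-321\right) \frac{1}{53107} = - \frac{321}{53107}$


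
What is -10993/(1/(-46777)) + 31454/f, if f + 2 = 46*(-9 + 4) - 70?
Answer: 77647137984/151 ≈ 5.1422e+8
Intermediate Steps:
f = -302 (f = -2 + (46*(-9 + 4) - 70) = -2 + (46*(-5) - 70) = -2 + (-230 - 70) = -2 - 300 = -302)
-10993/(1/(-46777)) + 31454/f = -10993/(1/(-46777)) + 31454/(-302) = -10993/(-1/46777) + 31454*(-1/302) = -10993*(-46777) - 15727/151 = 514219561 - 15727/151 = 77647137984/151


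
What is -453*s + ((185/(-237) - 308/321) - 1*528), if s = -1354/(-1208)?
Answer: -35079615/33812 ≈ -1037.5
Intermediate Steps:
s = 677/604 (s = -1354*(-1/1208) = 677/604 ≈ 1.1209)
-453*s + ((185/(-237) - 308/321) - 1*528) = -453*677/604 + ((185/(-237) - 308/321) - 1*528) = -2031/4 + ((185*(-1/237) - 308*1/321) - 528) = -2031/4 + ((-185/237 - 308/321) - 528) = -2031/4 + (-14709/8453 - 528) = -2031/4 - 4477893/8453 = -35079615/33812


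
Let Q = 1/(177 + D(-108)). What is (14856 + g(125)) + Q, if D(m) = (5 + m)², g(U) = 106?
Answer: 161380133/10786 ≈ 14962.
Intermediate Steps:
Q = 1/10786 (Q = 1/(177 + (5 - 108)²) = 1/(177 + (-103)²) = 1/(177 + 10609) = 1/10786 ≈ 9.2713e-5)
(14856 + g(125)) + Q = (14856 + 106) + 1/10786 = 14962 + 1/10786 = 161380133/10786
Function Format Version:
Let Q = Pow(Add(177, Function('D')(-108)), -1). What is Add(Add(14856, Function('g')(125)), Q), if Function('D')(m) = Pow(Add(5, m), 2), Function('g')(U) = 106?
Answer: Rational(161380133, 10786) ≈ 14962.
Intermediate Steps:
Q = Rational(1, 10786) (Q = Pow(Add(177, Pow(Add(5, -108), 2)), -1) = Pow(Add(177, Pow(-103, 2)), -1) = Pow(Add(177, 10609), -1) = Pow(10786, -1) = Rational(1, 10786) ≈ 9.2713e-5)
Add(Add(14856, Function('g')(125)), Q) = Add(Add(14856, 106), Rational(1, 10786)) = Add(14962, Rational(1, 10786)) = Rational(161380133, 10786)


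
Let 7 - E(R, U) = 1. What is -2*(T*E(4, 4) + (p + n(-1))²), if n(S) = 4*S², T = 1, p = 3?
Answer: -110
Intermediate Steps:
E(R, U) = 6 (E(R, U) = 7 - 1*1 = 7 - 1 = 6)
-2*(T*E(4, 4) + (p + n(-1))²) = -2*(1*6 + (3 + 4*(-1)²)²) = -2*(6 + (3 + 4*1)²) = -2*(6 + (3 + 4)²) = -2*(6 + 7²) = -2*(6 + 49) = -2*55 = -110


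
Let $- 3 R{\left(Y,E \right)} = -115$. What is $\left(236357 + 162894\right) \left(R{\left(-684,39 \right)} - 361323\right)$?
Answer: $- \frac{432729793354}{3} \approx -1.4424 \cdot 10^{11}$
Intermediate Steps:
$R{\left(Y,E \right)} = \frac{115}{3}$ ($R{\left(Y,E \right)} = \left(- \frac{1}{3}\right) \left(-115\right) = \frac{115}{3}$)
$\left(236357 + 162894\right) \left(R{\left(-684,39 \right)} - 361323\right) = \left(236357 + 162894\right) \left(\frac{115}{3} - 361323\right) = 399251 \left(- \frac{1083854}{3}\right) = - \frac{432729793354}{3}$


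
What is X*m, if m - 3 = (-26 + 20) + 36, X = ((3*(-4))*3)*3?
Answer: -3564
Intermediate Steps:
X = -108 (X = -12*3*3 = -36*3 = -108)
m = 33 (m = 3 + ((-26 + 20) + 36) = 3 + (-6 + 36) = 3 + 30 = 33)
X*m = -108*33 = -3564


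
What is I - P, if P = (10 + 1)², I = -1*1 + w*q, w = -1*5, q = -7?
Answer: -87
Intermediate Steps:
w = -5
I = 34 (I = -1*1 - 5*(-7) = -1 + 35 = 34)
P = 121 (P = 11² = 121)
I - P = 34 - 1*121 = 34 - 121 = -87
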